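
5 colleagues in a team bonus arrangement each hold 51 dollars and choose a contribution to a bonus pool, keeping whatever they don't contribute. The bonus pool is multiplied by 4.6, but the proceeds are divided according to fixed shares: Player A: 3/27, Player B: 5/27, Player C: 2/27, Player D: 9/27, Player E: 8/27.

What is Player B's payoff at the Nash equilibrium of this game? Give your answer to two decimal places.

Each unit j contributes comes back to j as 4.6 × (j's share), so j prefers to contribute only if that share exceeds 1/4.6 = 0.2174; otherwise keeping the unit dominates.
The shares above 0.2174 belong to Player D and Player E, contributing 51 each; the remaining 3 contribute 0. Total contributed: 102.
Player B keeps 51 and receives 4.6 × 102 × 5/27 = 86.89 from the bonus pool, for a payoff of 137.89.

137.89 dollars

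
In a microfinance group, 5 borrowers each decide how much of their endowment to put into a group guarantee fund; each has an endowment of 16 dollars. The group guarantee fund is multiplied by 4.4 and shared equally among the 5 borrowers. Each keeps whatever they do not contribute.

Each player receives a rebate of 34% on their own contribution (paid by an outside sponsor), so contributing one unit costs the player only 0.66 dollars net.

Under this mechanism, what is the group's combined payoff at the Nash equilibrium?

379.20 dollars

Under the mechanism each unit contributed yields (4.4/5) / 0.66 = 1.3333 back to its contributor per unit of net cost, which exceeds 1, making full contribution the dominant choice for everyone.
So the Nash equilibrium is full contribution by all 5; the group earns 5 × (16 × 0.34 + 4.4 × 16) = 379.20.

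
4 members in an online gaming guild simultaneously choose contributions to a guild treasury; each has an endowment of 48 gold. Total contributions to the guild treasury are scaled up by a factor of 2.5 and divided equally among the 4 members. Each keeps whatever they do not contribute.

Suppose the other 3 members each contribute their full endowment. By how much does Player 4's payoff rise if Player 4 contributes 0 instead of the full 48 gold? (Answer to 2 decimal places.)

18.00 gold

Switching from a contribution of 48 to 0 lets Player 4 keep an extra 48 gold, but lowers the guild treasury by 48, which costs Player 4 their own share of that drop: 2.5/4 × 48 = 30.00.
Net gain = 48 − 30.00 = 18.00. The private return per contributed unit (0.6250) is below 1, so free-riding is indeed the best response regardless of what the others do.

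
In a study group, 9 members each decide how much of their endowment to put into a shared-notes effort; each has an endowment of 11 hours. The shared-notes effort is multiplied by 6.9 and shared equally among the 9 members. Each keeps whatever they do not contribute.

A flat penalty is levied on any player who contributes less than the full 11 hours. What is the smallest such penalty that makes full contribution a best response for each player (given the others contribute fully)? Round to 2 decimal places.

Given the others contribute fully, the best deviation is to contribute 0 (any partial contribution still incurs the fine and gives up units whose private return 0.7667 is below 1).
Deviating from 11 to 0 saves 11 hours but forfeits the deviator's share of the drop in the shared-notes effort: 6.9/9 × 11 = 8.43.
So the deviation gain is 11 − 8.43 = 2.57, and the fine must be at least 2.57 hours to wipe it out.

2.57 hours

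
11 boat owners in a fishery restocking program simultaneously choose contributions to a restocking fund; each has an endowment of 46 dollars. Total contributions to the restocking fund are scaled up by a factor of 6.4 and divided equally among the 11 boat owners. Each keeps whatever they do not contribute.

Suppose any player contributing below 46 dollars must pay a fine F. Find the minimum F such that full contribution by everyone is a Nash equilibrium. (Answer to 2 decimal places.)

19.24 dollars

Given the others contribute fully, the best deviation is to contribute 0 (any partial contribution still incurs the fine and gives up units whose private return 0.5818 is below 1).
Deviating from 46 to 0 saves 46 dollars but forfeits the deviator's share of the drop in the restocking fund: 6.4/11 × 46 = 26.76.
So the deviation gain is 46 − 26.76 = 19.24, and the fine must be at least 19.24 dollars to wipe it out.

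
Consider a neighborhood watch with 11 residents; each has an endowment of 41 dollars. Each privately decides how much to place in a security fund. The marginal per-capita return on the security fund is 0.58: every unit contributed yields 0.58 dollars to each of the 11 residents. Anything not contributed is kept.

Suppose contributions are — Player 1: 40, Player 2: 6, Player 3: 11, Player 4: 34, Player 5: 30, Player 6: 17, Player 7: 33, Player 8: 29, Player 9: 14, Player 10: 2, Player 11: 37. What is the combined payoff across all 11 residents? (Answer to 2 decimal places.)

Total contributed: 40 + 6 + 11 + 34 + 30 + 17 + 33 + 29 + 14 + 2 + 37 = 253; total kept: 11 × 41 − 253 = 198.
The security fund pays out 0.58 × 11 × 253 = 1614.14 in aggregate.
Group total = 198 + 1614.14 = 1812.14.

1812.14 dollars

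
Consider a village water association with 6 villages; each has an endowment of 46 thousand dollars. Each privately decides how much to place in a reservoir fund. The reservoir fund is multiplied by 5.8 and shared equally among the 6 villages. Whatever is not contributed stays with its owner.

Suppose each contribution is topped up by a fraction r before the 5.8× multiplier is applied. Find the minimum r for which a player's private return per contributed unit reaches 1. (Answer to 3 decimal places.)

With matching at rate r, one contributed unit becomes (1 + r) in the reservoir fund and returns 5.8 × (1 + r) / 6 to the contributor.
Setting this equal to 1: 1 + r = 6/5.8 = 1.0345.
So the minimum matching rate is r = 1.0345 − 1 = 0.034.

0.034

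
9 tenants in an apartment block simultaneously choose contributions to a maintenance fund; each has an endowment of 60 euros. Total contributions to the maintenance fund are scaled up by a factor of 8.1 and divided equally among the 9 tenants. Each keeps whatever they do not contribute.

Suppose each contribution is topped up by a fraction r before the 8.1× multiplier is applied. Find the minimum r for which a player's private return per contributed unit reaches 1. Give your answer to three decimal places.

With matching at rate r, one contributed unit becomes (1 + r) in the maintenance fund and returns 8.1 × (1 + r) / 9 to the contributor.
Setting this equal to 1: 1 + r = 9/8.1 = 1.1111.
So the minimum matching rate is r = 1.1111 − 1 = 0.111.

0.111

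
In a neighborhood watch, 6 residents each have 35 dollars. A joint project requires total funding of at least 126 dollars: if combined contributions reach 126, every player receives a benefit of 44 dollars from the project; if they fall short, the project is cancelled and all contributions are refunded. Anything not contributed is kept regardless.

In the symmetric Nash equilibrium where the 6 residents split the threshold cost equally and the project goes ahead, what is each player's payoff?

Equal share of the threshold: 126/6 = 21.
At this profile no one gains by cutting their contribution: any cut drops the total below 126, the project is cancelled, contributions are refunded, and the deviator ends with 35, which is less than 35 − 21 + 44 = 58. Contributing more than 21 just wastes the excess. So contributing exactly 21 is a best response.
Each player's payoff: 35 − 21 + 44 = 58.

58 dollars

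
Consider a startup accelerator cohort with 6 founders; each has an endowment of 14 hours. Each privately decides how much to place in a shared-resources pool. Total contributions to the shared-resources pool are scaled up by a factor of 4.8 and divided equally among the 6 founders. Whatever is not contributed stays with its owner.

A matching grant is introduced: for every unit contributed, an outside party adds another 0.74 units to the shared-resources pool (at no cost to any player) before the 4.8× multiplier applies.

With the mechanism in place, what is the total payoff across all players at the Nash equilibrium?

701.57 hours

The effective private return per unit is now 4.8 × 1.74 / 6 = 1.3920 > 1, so every player's dominant strategy flips to full contribution.
At the Nash equilibrium everyone contributes 14. Group total payoff = 4.8 × 1.74 × 84 = 701.57.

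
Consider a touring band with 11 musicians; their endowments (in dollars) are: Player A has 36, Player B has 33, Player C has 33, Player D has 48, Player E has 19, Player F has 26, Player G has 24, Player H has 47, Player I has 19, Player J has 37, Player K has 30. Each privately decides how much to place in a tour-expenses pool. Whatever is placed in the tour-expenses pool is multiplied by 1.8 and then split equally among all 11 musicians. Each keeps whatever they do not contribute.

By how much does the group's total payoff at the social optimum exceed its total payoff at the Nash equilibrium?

281.60 dollars

The private return per contributed unit is 1.8/11 = 0.1636 < 1 for every player regardless of endowment, so the Nash equilibrium is zero contribution and the group total is Σ E_j = 36 + 33 + 33 + 48 + 19 + 26 + 24 + 47 + 19 + 37 + 30 = 352.
Each contributed unit returns 1.800 to the group, so the social optimum is full contribution by everyone: group total = 1.800 × 352 = 633.60.
Efficiency loss = (1.800 − 1) × 352 = 281.60.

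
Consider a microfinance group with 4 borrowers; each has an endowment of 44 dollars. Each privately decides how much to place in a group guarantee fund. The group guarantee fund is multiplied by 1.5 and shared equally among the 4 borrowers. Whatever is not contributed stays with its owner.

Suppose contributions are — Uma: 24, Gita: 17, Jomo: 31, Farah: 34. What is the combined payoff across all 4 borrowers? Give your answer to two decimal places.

229.00 dollars

Total contributed: 24 + 17 + 31 + 34 = 106; total kept: 4 × 44 − 106 = 70.
The group guarantee fund pays out 1.5 × 106 = 159.00 in aggregate.
Group total = 70 + 159.00 = 229.00.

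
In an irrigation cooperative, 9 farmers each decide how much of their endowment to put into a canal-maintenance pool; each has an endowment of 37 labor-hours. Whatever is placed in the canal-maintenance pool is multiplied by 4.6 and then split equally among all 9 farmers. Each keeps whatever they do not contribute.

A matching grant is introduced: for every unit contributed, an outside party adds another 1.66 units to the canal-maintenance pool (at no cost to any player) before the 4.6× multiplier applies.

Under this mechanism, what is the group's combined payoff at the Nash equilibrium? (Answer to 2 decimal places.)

4074.59 labor-hours

The effective private return per unit is now 4.6 × 2.66 / 9 = 1.3596 > 1, so every player's dominant strategy flips to full contribution.
So the Nash equilibrium is full contribution by all 9; the group earns 4.6 × 2.66 × 333 = 4074.59.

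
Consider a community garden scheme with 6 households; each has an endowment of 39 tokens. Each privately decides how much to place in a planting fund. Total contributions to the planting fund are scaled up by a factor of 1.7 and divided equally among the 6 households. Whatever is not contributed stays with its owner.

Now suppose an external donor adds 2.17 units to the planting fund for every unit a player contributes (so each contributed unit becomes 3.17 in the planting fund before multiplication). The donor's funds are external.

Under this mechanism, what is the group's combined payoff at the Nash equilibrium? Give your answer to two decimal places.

234.00 tokens

Even with the mechanism, each unit contributed returns only 1.7 × 3.17 / 6 = 0.8982 per unit of net cost, so contributing nothing is still dominant.
At the Nash equilibrium no one contributes; group total payoff = 6 × 39 = 234.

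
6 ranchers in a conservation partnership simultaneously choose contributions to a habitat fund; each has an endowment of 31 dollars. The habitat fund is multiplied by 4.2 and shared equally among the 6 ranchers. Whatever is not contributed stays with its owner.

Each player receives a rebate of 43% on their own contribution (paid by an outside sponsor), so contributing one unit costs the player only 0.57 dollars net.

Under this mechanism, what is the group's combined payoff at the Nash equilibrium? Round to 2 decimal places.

861.18 dollars

Under the mechanism each unit contributed yields (4.2/6) / 0.57 = 1.2281 back to its contributor per unit of net cost, which exceeds 1, making full contribution the dominant choice for everyone.
At the Nash equilibrium everyone contributes 31. Group total payoff = 6 × (31 × 0.43 + 4.2 × 31) = 861.18.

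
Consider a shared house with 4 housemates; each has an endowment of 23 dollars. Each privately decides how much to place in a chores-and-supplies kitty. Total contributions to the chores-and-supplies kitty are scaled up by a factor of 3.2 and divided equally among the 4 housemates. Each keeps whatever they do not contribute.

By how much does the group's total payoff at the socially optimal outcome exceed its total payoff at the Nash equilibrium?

Each contributed unit returns 3.2/4 = 0.8000 to its contributor — below 1 — so contributing 0 is dominant for every player. At the Nash equilibrium everyone keeps their 23, and the group total is 4 × 23 = 92.
Each contributed unit returns 3.200 to the group as a whole (0.8000 to each of 4 players), which exceeds 1, so the social optimum is full contribution: group total = 3.200 × 92 = 294.40.
Efficiency loss = 294.40 − 92 = 202.40.

202.40 dollars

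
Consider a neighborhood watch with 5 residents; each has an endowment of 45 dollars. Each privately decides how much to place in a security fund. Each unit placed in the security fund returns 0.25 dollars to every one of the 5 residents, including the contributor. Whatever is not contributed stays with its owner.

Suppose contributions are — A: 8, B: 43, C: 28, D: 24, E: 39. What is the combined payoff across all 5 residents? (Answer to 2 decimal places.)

Total contributed: 8 + 43 + 28 + 24 + 39 = 142; total kept: 5 × 45 − 142 = 83.
The security fund pays out 0.25 × 5 × 142 = 177.50 in aggregate.
Group total = 83 + 177.50 = 260.50.

260.50 dollars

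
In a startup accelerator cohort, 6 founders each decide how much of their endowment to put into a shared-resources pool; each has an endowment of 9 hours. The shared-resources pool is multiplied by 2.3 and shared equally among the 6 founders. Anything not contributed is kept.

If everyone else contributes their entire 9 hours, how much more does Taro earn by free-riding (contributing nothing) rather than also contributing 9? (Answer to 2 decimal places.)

Switching from a contribution of 9 to 0 lets Taro keep an extra 9 hours, but lowers the shared-resources pool by 9, which costs Taro their own share of that drop: 2.3/6 × 9 = 3.45.
Net gain = 9 − 3.45 = 5.55. The private return per contributed unit (0.3833) is below 1, so free-riding is indeed the best response regardless of what the others do.

5.55 hours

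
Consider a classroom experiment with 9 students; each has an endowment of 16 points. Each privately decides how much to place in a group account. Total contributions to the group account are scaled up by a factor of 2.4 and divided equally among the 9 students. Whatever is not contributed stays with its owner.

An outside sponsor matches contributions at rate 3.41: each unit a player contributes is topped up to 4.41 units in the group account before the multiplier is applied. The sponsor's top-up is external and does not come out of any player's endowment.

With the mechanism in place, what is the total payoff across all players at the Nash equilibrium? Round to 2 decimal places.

1524.10 points

The effective private return per unit is now 2.4 × 4.41 / 9 = 1.1760 > 1, so every player's dominant strategy flips to full contribution.
At the Nash equilibrium everyone contributes 16. Group total payoff = 2.4 × 4.41 × 144 = 1524.10.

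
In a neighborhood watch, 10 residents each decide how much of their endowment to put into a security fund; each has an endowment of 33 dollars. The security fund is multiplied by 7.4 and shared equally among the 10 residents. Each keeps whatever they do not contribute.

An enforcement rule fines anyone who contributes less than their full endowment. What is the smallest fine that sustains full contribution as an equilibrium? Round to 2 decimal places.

8.58 dollars

Given the others contribute fully, the best deviation is to contribute 0 (any partial contribution still incurs the fine and gives up units whose private return 0.7400 is below 1).
Deviating from 33 to 0 saves 33 dollars but forfeits the deviator's share of the drop in the security fund: 7.4/10 × 33 = 24.42.
So the deviation gain is 33 − 24.42 = 8.58, and the fine must be at least 8.58 dollars to wipe it out.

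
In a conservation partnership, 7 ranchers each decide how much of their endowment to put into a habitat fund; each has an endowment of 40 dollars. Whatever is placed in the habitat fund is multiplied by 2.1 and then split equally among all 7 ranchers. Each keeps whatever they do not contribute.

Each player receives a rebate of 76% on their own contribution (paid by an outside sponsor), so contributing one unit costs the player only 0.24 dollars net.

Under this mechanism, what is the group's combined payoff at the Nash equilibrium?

800.80 dollars

With the mechanism, a contributed unit returns (2.1/7) / 0.24 = 1.2500 per unit of net cost to the contributor — now above 1 — so contributing fully is weakly dominant for every player.
So the Nash equilibrium is full contribution by all 7; the group earns 7 × (40 × 0.76 + 2.1 × 40) = 800.80.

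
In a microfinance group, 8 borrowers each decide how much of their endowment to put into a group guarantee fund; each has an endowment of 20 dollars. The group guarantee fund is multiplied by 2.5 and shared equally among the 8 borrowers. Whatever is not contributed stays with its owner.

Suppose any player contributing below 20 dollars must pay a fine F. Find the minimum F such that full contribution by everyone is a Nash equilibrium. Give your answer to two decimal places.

13.75 dollars

Given the others contribute fully, the best deviation is to contribute 0 (any partial contribution still incurs the fine and gives up units whose private return 0.3125 is below 1).
Deviating from 20 to 0 saves 20 dollars but forfeits the deviator's share of the drop in the group guarantee fund: 2.5/8 × 20 = 6.25.
So the deviation gain is 20 − 6.25 = 13.75, and the fine must be at least 13.75 dollars to wipe it out.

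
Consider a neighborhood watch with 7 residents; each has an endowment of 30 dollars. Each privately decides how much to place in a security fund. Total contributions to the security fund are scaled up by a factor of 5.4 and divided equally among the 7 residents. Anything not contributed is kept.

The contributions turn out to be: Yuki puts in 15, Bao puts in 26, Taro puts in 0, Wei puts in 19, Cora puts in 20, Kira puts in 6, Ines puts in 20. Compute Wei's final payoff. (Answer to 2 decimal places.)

Total contributed: 15 + 26 + 0 + 19 + 20 + 6 + 20 = 106.
Each receives 5.4 × 106 / 7 = 81.77 from the security fund.
Wei keeps 30 − 19 = 11, so Wei's payoff is 11 + 81.77 = 92.77.

92.77 dollars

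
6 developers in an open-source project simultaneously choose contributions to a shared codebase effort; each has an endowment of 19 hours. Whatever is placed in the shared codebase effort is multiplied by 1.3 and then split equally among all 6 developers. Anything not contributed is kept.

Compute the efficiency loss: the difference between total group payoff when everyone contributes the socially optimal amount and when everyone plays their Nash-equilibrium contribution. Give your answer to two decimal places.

Each contributed unit returns 1.3/6 = 0.2167 to its contributor — below 1 — so contributing 0 is dominant for every player. At the Nash equilibrium everyone keeps their 19, and the group total is 6 × 19 = 114.
Each contributed unit returns 1.300 to the group as a whole (0.2167 to each of 6 players), which exceeds 1, so the social optimum is full contribution: group total = 1.300 × 114 = 148.20.
Efficiency loss = 148.20 − 114 = 34.20.

34.20 hours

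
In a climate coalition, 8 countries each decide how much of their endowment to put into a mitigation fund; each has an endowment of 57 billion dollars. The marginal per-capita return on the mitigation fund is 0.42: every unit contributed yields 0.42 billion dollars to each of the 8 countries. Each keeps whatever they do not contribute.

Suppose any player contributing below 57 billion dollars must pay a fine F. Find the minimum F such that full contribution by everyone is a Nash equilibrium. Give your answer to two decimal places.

33.06 billion dollars

Given the others contribute fully, the best deviation is to contribute 0 (any partial contribution still incurs the fine and gives up units whose private return 0.42 is below 1).
Deviating from 57 to 0 saves 57 billion dollars but forfeits the deviator's share of the drop in the mitigation fund: 0.42 × 57 = 23.94.
So the deviation gain is 57 − 23.94 = 33.06, and the fine must be at least 33.06 billion dollars to wipe it out.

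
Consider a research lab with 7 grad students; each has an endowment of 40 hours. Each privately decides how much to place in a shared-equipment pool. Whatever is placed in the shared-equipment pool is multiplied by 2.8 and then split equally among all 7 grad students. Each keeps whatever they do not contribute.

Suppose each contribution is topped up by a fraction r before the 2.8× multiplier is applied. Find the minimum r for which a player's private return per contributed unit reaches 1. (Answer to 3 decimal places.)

1.500

With matching at rate r, one contributed unit becomes (1 + r) in the shared-equipment pool and returns 2.8 × (1 + r) / 7 to the contributor.
Setting this equal to 1: 1 + r = 7/2.8 = 2.5000.
So the minimum matching rate is r = 2.5000 − 1 = 1.500.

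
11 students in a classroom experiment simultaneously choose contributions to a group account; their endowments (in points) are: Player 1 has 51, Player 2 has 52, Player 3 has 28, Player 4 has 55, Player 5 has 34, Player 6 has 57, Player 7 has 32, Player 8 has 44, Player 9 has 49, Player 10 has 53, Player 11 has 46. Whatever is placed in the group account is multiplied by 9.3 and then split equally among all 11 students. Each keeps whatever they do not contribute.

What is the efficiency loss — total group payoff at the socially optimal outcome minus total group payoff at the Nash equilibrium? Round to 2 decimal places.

The private return per contributed unit is 9.3/11 = 0.8455 < 1 for every player regardless of endowment, so the Nash equilibrium is zero contribution and the group total is Σ E_j = 51 + 52 + 28 + 55 + 34 + 57 + 32 + 44 + 49 + 53 + 46 = 501.
Each contributed unit returns 9.300 to the group, so the social optimum is full contribution by everyone: group total = 9.300 × 501 = 4659.30.
Efficiency loss = (9.300 − 1) × 501 = 4158.30.

4158.30 points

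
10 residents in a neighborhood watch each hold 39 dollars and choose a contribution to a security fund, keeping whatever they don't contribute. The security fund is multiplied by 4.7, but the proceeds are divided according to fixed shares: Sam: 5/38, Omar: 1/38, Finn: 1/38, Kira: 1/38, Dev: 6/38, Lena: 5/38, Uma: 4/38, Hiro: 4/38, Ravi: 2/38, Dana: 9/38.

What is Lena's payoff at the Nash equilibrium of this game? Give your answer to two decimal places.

For player j, contributing a unit is worthwhile iff 4.7 × (j's share) ≥ 1, i.e. iff j's share is at least 0.2128.
Only Dana (9/38) clears that bar, contributing 39; the remaining 9 contribute 0. Total contributed: 39.
Lena keeps 39 and receives 4.7 × 39 × 5/38 = 24.12 from the security fund, for a payoff of 63.12.

63.12 dollars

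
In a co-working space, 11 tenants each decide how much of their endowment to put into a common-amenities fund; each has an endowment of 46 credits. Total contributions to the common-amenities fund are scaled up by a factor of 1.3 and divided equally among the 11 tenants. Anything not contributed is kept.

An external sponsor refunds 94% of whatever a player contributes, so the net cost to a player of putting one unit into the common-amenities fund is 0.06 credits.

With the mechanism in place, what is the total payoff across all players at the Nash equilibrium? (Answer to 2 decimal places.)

1133.44 credits

With the mechanism, a contributed unit returns (1.3/11) / 0.06 = 1.9697 per unit of net cost to the contributor — now above 1 — so contributing fully is weakly dominant for every player.
So the Nash equilibrium is full contribution by all 11; the group earns 11 × (46 × 0.94 + 1.3 × 46) = 1133.44.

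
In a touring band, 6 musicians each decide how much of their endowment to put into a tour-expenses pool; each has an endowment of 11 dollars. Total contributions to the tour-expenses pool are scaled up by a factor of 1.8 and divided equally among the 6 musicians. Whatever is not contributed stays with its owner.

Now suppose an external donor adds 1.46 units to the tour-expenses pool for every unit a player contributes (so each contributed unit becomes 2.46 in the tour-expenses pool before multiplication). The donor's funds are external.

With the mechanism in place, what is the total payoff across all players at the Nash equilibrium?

The effective private return is 1.8 × 2.46 / 6 = 0.7380, which is still under 1, so the mechanism doesn't change anyone's dominant strategy: zero contribution.
At the Nash equilibrium no one contributes; group total payoff = 6 × 11 = 66.

66.00 dollars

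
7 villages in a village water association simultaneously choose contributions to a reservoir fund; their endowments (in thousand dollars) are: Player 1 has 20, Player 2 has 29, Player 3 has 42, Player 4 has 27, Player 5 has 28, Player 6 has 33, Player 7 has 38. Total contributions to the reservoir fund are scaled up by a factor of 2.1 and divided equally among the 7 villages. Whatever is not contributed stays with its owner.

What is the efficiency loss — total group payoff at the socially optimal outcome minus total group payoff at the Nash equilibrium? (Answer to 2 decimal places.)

238.70 thousand dollars

The private return per contributed unit is 2.1/7 = 0.3000 < 1 for every player regardless of endowment, so the Nash equilibrium is zero contribution and the group total is Σ E_j = 20 + 29 + 42 + 27 + 28 + 33 + 38 = 217.
Each contributed unit returns 2.100 to the group, so the social optimum is full contribution by everyone: group total = 2.100 × 217 = 455.70.
Efficiency loss = (2.100 − 1) × 217 = 238.70.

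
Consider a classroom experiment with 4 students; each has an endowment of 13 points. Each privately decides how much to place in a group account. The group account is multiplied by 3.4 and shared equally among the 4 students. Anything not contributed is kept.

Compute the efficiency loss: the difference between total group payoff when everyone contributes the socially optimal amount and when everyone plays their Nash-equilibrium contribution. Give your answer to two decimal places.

Each contributed unit returns 3.4/4 = 0.8500 to its contributor — below 1 — so contributing 0 is dominant for every player. At the Nash equilibrium everyone keeps their 13, and the group total is 4 × 13 = 52.
Each contributed unit returns 3.400 to the group as a whole (0.8500 to each of 4 players), which exceeds 1, so the social optimum is full contribution: group total = 3.400 × 52 = 176.80.
Efficiency loss = 176.80 − 52 = 124.80.

124.80 points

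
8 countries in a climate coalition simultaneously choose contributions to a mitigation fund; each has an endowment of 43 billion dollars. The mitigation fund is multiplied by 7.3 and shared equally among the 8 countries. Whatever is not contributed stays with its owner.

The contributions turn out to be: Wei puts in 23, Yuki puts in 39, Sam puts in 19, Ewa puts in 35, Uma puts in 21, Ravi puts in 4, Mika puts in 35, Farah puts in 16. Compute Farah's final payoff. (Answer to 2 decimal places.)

Total contributed: 23 + 39 + 19 + 35 + 21 + 4 + 35 + 16 = 192.
Each receives 7.3 × 192 / 8 = 175.20 from the mitigation fund.
Farah keeps 43 − 16 = 27, so Farah's payoff is 27 + 175.20 = 202.20.

202.20 billion dollars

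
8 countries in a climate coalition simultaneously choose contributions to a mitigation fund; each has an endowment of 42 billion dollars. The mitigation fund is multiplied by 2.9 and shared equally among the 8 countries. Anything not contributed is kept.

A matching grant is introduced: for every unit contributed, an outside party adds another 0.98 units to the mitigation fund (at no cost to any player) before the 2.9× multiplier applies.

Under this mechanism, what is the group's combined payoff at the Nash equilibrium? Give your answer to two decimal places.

336.00 billion dollars

The effective private return is 2.9 × 1.98 / 8 = 0.7178, which is still under 1, so the mechanism doesn't change anyone's dominant strategy: zero contribution.
At the Nash equilibrium no one contributes; group total payoff = 8 × 42 = 336.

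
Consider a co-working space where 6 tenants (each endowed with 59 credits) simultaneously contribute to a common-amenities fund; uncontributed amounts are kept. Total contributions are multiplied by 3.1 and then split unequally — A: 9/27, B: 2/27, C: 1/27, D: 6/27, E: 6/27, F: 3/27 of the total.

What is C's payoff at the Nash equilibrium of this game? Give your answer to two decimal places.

Each unit j contributes comes back to j as 3.1 × (j's share), so j prefers to contribute only if that share exceeds 1/3.1 = 0.3226; otherwise keeping the unit dominates.
A alone (share 9/27) is above the threshold, contributing 59; the remaining 5 contribute 0. Total contributed: 59.
C keeps 59 and receives 3.1 × 59 × 1/27 = 6.77 from the common-amenities fund, for a payoff of 65.77.

65.77 credits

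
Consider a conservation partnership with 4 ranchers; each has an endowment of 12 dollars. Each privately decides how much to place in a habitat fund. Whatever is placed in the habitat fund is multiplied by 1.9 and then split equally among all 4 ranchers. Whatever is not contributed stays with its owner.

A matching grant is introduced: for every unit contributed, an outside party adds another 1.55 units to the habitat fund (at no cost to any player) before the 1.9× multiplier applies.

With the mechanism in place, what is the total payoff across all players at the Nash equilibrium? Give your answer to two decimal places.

Under the mechanism each unit contributed yields 1.9 × 2.55 / 4 = 1.2113 back to its contributor per unit of net cost, which exceeds 1, making full contribution the dominant choice for everyone.
At the Nash equilibrium everyone contributes 12. Group total payoff = 1.9 × 2.55 × 48 = 232.56.

232.56 dollars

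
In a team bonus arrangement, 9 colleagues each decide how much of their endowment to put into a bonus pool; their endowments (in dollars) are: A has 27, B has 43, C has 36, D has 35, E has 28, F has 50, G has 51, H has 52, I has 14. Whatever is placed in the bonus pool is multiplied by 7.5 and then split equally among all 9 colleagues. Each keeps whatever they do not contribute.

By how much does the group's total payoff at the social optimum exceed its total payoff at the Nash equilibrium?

2184.00 dollars

The private return per contributed unit is 7.5/9 = 0.8333 < 1 for every player regardless of endowment, so the Nash equilibrium is zero contribution and the group total is Σ E_j = 27 + 43 + 36 + 35 + 28 + 50 + 51 + 52 + 14 = 336.
Each contributed unit returns 7.500 to the group, so the social optimum is full contribution by everyone: group total = 7.500 × 336 = 2520.00.
Efficiency loss = (7.500 − 1) × 336 = 2184.00.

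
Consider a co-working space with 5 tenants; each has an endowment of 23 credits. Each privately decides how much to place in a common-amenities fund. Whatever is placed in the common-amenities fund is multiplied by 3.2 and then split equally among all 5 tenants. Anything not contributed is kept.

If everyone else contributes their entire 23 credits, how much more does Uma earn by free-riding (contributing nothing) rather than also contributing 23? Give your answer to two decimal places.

8.28 credits

Switching from a contribution of 23 to 0 lets Uma keep an extra 23 credits, but lowers the common-amenities fund by 23, which costs Uma their own share of that drop: 3.2/5 × 23 = 14.72.
Net gain = 23 − 14.72 = 8.28. The private return per contributed unit (0.6400) is below 1, so free-riding is indeed the best response regardless of what the others do.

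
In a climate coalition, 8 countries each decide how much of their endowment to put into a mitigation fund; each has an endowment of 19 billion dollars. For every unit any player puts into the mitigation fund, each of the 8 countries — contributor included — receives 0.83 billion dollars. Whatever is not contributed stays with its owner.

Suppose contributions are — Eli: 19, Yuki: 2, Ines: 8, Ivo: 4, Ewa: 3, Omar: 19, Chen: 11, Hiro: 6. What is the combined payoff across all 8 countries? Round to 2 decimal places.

558.08 billion dollars

Total contributed: 19 + 2 + 8 + 4 + 3 + 19 + 11 + 6 = 72; total kept: 8 × 19 − 72 = 80.
The mitigation fund pays out 0.83 × 8 × 72 = 478.08 in aggregate.
Group total = 80 + 478.08 = 558.08.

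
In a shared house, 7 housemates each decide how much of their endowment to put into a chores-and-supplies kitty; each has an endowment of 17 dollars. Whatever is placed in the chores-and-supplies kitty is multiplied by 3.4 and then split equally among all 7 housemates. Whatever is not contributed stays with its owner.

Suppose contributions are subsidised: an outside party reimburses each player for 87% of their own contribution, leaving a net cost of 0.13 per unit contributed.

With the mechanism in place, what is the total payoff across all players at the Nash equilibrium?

508.13 dollars

Under the mechanism each unit contributed yields (3.4/7) / 0.13 = 3.7363 back to its contributor per unit of net cost, which exceeds 1, making full contribution the dominant choice for everyone.
At the Nash equilibrium everyone contributes 17. Group total payoff = 7 × (17 × 0.87 + 3.4 × 17) = 508.13.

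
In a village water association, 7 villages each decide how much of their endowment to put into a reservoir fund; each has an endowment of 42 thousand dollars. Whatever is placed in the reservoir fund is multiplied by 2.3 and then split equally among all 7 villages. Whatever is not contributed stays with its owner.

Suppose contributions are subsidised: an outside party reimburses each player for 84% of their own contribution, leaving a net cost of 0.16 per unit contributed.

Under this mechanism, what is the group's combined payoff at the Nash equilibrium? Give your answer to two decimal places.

Under the mechanism each unit contributed yields (2.3/7) / 0.16 = 2.0536 back to its contributor per unit of net cost, which exceeds 1, making full contribution the dominant choice for everyone.
So the Nash equilibrium is full contribution by all 7; the group earns 7 × (42 × 0.84 + 2.3 × 42) = 923.16.

923.16 thousand dollars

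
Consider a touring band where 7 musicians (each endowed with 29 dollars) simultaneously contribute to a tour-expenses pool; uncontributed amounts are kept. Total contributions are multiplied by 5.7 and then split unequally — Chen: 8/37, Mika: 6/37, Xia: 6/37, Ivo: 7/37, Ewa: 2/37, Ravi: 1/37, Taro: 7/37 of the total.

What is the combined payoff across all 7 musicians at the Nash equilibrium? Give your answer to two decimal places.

Player j's private return per contributed unit is 5.7 × (j's share). Contributing is weakly dominant for j when that share is at least 1/5.7 = 0.1754, and contributing 0 is dominant otherwise.
Chen, Ivo and Taro clear that bar, contributing 29 each; the remaining 4 contribute 0. Total contributed: 87.
The tour-expenses pool pays out 5.7 × 87 = 495.90 in total (split across the unequal shares, but the aggregate is all that matters for the group sum).
The 4 free-riders keep 29 each, adding 116. Group total = 116 + 495.90 = 611.90.

611.90 dollars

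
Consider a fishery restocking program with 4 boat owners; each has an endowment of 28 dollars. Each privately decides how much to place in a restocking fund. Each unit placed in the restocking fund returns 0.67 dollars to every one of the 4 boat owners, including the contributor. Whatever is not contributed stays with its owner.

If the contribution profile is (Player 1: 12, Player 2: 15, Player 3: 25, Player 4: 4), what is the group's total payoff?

Total contributed: 12 + 15 + 25 + 4 = 56; total kept: 4 × 28 − 56 = 56.
The restocking fund pays out 0.67 × 4 × 56 = 150.08 in aggregate.
Group total = 56 + 150.08 = 206.08.

206.08 dollars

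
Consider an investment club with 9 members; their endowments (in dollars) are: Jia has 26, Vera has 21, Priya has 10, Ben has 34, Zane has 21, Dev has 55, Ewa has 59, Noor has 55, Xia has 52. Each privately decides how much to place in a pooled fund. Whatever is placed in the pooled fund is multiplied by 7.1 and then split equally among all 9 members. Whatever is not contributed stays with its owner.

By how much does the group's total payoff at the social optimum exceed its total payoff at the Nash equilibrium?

2031.30 dollars

The private return per contributed unit is 7.1/9 = 0.7889 < 1 for every player regardless of endowment, so the Nash equilibrium is zero contribution and the group total is Σ E_j = 26 + 21 + 10 + 34 + 21 + 55 + 59 + 55 + 52 = 333.
Each contributed unit returns 7.100 to the group, so the social optimum is full contribution by everyone: group total = 7.100 × 333 = 2364.30.
Efficiency loss = (7.100 − 1) × 333 = 2031.30.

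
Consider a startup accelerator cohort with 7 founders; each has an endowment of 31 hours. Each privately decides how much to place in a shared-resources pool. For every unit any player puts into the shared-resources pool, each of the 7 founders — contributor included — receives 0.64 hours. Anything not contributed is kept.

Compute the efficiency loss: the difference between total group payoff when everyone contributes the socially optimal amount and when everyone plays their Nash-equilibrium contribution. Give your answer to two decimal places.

The private return per contributed unit is 0.64 < 1, so contributing 0 is dominant for every player. At the Nash equilibrium everyone keeps their 31, and the group total is 7 × 31 = 217.
Each contributed unit returns 4.480 to the group as a whole (0.64 to each of 7 players), which exceeds 1, so the social optimum is full contribution: group total = 4.480 × 217 = 972.16.
Efficiency loss = 972.16 − 217 = 755.16.

755.16 hours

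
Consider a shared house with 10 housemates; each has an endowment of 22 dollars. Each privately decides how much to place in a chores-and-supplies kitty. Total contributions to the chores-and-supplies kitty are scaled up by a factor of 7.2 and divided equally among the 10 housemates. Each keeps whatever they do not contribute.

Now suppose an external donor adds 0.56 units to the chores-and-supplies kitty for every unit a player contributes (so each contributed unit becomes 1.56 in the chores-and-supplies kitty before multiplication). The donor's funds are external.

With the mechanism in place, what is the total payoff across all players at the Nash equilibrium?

2471.04 dollars

The effective private return per unit is now 7.2 × 1.56 / 10 = 1.1232 > 1, so every player's dominant strategy flips to full contribution.
So the Nash equilibrium is full contribution by all 10; the group earns 7.2 × 1.56 × 220 = 2471.04.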